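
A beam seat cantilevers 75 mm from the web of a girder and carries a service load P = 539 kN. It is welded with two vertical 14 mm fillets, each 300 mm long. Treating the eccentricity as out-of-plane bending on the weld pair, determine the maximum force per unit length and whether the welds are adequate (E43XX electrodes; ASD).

f_max ≈ 1620 N/mm; NOT adequate

E43XX → F_EXX = 430 MPa.
L_w = 2 × 300 = 600 mm; section modulus (unit throat) S = 2 × L²/6 = 30000 mm².
Direct shear f_v = P/L_w = 539×10³/600 = 898.3 N/mm.
Moment M = P × e = 539×10³ × 75 = 40425000 N·mm; bending f_b = M/S = 1348 N/mm.
f_max = √(f_v² + f_b²) = √(898.3² + 1348²) = 1619 N/mm.
r_n/Ω = (1/2.0) × 0.6 × 430 × (0.707 × 14) = 1277 N/mm → NOT adequate.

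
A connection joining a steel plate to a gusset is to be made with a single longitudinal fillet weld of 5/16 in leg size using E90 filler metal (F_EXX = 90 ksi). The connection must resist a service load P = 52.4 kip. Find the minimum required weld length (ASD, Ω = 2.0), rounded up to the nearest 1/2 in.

L = 9 in

Throat t_e = 0.707 × 0.3125 = 0.2209 in.
r_n/Ω = (0.6 × 90 × 0.2209) / 2.0 = 5.965 kip/in.
L_req = P / (r_n/Ω) = 52.4 / 5.965 = 8.784 in total.
Round up → use L = 9 in.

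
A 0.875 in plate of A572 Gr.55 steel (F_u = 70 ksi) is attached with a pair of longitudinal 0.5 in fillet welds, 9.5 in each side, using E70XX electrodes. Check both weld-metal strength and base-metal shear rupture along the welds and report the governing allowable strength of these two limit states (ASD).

E70XX → F_EXX = 70 ksi.
t_e = 0.707 × 0.5 = 0.3535 in; L = 19 in.
Weld metal: R_n/Ω = (1/2.0) × 0.6 × 70 × 0.3535 × 19 = 141 kip.
Base metal (shear rupture): R_n/Ω = (1/2.0) × 0.6 × 70 × 0.875 × 19 = 349.1 kip.
Governing: weld metal.

R_n/Ω ≈ 141 kip (weld metal governs)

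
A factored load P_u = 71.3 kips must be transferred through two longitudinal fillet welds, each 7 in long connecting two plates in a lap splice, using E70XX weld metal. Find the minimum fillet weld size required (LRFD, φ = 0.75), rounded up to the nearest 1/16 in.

E70XX → F_EXX = 70 ksi.
Total weld length L = 14 in.
Required throat t_e = P_u / (φ × 0.6 F_EXX × L) = 71.3 / (0.75 × 0.6 × 70 × 14) = 0.1617 in.
Required leg w = t_e / 0.707 = 0.2287 in → use 1/4 in.

w = 1/4 in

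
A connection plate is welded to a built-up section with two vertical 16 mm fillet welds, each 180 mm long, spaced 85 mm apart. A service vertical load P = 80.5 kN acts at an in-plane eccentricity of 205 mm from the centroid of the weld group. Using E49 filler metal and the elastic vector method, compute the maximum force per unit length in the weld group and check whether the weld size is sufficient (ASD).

f_max ≈ 1130 N/mm; adequate

E49XX → F_EXX = 490 MPa.
Total weld length L_w = 360 mm. Treat welds as unit-width lines.
Polar moment about centroid: J = 2[d³/12 + d(b/2)²] = 2[180³/12 + 180×42.5²] = 1622000 mm³.
Direct shear f_v = P/L_w = 80.5×10³ / 360 = 223.6 N/mm (vertical).
Torsion M = P·e = 80.5×10³ × 205 = 16502000 N·mm.
Critical point at (x, y) = (42.5, 90) from centroid. f_tx = M·y/J = 915.5 N/mm; f_ty = M·x/J = 432.3 N/mm.
Resultant f_max = √[f_tx² + (f_v + f_ty)²] = √[915.5² + (223.6 + 432.3)²] = 1126 N/mm.
Capacity per unit length: r_n/Ω = (1/2.0) × 0.6 × 490 × (0.707 × 16) = 1663 N/mm.
1126 ≤ 1663 → adequate.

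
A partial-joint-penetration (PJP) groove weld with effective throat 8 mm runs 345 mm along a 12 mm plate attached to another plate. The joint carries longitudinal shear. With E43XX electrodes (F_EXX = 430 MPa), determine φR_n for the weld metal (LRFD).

Effective throat (given) t_e = 8 mm.
A_we = 8 × 345 = 2760 mm².
F_nw = 0.6 F_EXX = 258 MPa.
φR_n = 0.75 × 258 × 2760 × 10⁻³ = 534.1 kN.

φR_n ≈ 534 kN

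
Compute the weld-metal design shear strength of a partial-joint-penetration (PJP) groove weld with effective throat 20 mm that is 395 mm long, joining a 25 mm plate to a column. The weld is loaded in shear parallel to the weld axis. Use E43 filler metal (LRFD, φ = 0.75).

E43XX → F_EXX = 430 MPa.
Effective throat (given) t_e = 20 mm.
A_we = 20 × 395 = 7900 mm².
F_nw = 0.6 F_EXX = 258 MPa.
φR_n = 0.75 × 258 × 7900 × 10⁻³ = 1529 kN.

φR_n ≈ 1530 kN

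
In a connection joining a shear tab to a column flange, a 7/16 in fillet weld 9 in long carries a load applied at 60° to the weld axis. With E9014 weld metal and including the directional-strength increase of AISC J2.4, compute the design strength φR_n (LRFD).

φR_n ≈ 158 kips

E90XX → F_EXX = 90 ksi.
t_e = 0.707 × 0.4375 = 0.3093 in; A_we = 0.3093 × 9 = 2.784 in².
Directional factor: 1.0 + 0.5 sin^1.5(60°) = 1.403.
F_nw = 0.6 × 90 × 1.403 = 75.76 ksi.
φR_n = 0.75 × 75.76 × 2.784 = 158.2 kips.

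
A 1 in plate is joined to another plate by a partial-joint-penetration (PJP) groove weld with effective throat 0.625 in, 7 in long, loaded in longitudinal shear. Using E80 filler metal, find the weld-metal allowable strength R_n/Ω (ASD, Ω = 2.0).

R_n/Ω ≈ 105 kip

E80XX → F_EXX = 80 ksi.
Effective throat (given) t_e = 0.625 in.
A_we = 0.625 × 7 = 4.375 in².
F_nw = 0.6 F_EXX = 48 ksi.
R_n/Ω = (48 × 4.375) / 2.0 = 105 kip.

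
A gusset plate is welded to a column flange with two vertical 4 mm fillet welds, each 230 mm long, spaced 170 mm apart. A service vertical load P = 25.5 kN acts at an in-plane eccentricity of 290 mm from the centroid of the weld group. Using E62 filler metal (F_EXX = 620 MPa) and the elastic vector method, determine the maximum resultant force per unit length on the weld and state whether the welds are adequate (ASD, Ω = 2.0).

Total weld length L_w = 460 mm. Treat welds as unit-width lines.
Polar moment about centroid: J = 2[d³/12 + d(b/2)²] = 2[230³/12 + 230×85²] = 5351000 mm³.
Direct shear f_v = P/L_w = 25.5×10³ / 460 = 55.43 N/mm (vertical).
Torsion M = P·e = 25.5×10³ × 290 = 7395000 N·mm.
Critical point at (x, y) = (85, 115) from centroid. f_tx = M·y/J = 158.9 N/mm; f_ty = M·x/J = 117.5 N/mm.
Resultant f_max = √[f_tx² + (f_v + f_ty)²] = √[158.9² + (55.43 + 117.5)²] = 234.8 N/mm.
Capacity per unit length: r_n/Ω = (1/2.0) × 0.6 × 620 × (0.707 × 4) = 526 N/mm.
234.8 ≤ 526 → adequate.

f_max ≈ 235 N/mm; adequate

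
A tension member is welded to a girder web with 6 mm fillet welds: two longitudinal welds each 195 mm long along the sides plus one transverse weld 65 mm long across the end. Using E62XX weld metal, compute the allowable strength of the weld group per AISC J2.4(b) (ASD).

R_n/Ω ≈ 359 kN

E62XX → F_EXX = 620 MPa.
t_e = 0.707 × 6 = 4.242 mm.
R_nwl = 0.6 × 620 × 4.242 × 390 × 10⁻³ = 615.4 kN (longitudinal, 2 welds).
R_nwt = 0.6 × 620 × 4.242 × 65 × 10⁻³ = 102.6 kN (transverse, base value).
(i) R_nwl + R_nwt = 718 kN; (ii) 0.85 R_nwl + 1.5 R_nwt = 677 kN.
R_n = max = 718 kN [governs: (i)]; R_n/Ω = 359 kN.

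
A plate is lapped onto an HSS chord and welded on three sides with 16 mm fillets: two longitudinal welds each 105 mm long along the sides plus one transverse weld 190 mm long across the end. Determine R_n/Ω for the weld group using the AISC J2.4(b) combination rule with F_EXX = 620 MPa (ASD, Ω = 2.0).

t_e = 0.707 × 16 = 11.31 mm.
R_nwl = 0.6 × 620 × 11.31 × 210 × 10⁻³ = 883.7 kN (longitudinal, 2 welds).
R_nwt = 0.6 × 620 × 11.31 × 190 × 10⁻³ = 799.5 kN (transverse, base value).
(i) R_nwl + R_nwt = 1683 kN; (ii) 0.85 R_nwl + 1.5 R_nwt = 1950 kN.
R_n = max = 1950 kN [governs: (ii)]; R_n/Ω = 975.2 kN.

R_n/Ω ≈ 975 kN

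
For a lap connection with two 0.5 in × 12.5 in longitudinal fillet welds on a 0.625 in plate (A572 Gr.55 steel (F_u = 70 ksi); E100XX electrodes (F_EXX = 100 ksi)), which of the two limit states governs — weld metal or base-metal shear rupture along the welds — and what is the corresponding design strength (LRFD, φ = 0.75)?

φR_n ≈ 398 kips (weld metal governs)

t_e = 0.707 × 0.5 = 0.3535 in; L = 25 in.
Weld metal: φR_n = 0.75 × 0.6 × 100 × 0.3535 × 25 = 397.7 kips.
Base metal (shear rupture): φR_n = 0.75 × 0.6 × 70 × 0.625 × 25 = 492.2 kips.
Governing: weld metal.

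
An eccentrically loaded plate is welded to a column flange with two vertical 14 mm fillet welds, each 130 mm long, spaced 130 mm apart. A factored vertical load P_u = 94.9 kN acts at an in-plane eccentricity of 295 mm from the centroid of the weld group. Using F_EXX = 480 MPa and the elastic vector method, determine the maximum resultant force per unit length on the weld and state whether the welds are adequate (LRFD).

f_max ≈ 2030 N/mm; adequate

Total weld length L_w = 260 mm. Treat welds as unit-width lines.
Polar moment about centroid: J = 2[d³/12 + d(b/2)²] = 2[130³/12 + 130×65²] = 1465000 mm³.
Direct shear f_v = P/L_w = 94.9×10³ / 260 = 365 N/mm (vertical).
Torsion M = P·e = 94.9×10³ × 295 = 27996000 N·mm.
Critical point at (x, y) = (65, 65) from centroid. f_tx = M·y/J = 1242 N/mm; f_ty = M·x/J = 1242 N/mm.
Resultant f_max = √[f_tx² + (f_v + f_ty)²] = √[1242² + (365 + 1242)²] = 2032 N/mm.
Capacity per unit length: φr_n = 0.75 × 0.6 × 480 × (0.707 × 14) = 2138 N/mm.
2032 ≤ 2138 → adequate.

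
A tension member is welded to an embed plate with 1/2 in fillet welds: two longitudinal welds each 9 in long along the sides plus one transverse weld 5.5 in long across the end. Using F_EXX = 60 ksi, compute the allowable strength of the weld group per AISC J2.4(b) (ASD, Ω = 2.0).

R_n/Ω ≈ 150 kip

t_e = 0.707 × 0.5 = 0.3535 in.
R_nwl = 0.6 × 60 × 0.3535 × 18 = 229.1 kip (longitudinal, 2 welds).
R_nwt = 0.6 × 60 × 0.3535 × 5.5 = 69.99 kip (transverse, base value).
(i) R_nwl + R_nwt = 299.1 kip; (ii) 0.85 R_nwl + 1.5 R_nwt = 299.7 kip.
R_n = max = 299.7 kip [governs: (ii)]; R_n/Ω = 149.8 kip.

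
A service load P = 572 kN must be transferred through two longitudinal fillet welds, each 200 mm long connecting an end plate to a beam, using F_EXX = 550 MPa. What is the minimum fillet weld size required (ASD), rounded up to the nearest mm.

Total weld length L = 400 mm.
Required throat t_e = P × Ω / (0.6 F_EXX × L) = 572 × 2.0 / (0.6 × 550 × 400 × 10⁻³) = 8.667 mm.
Required leg w = t_e / 0.707 = 12.26 mm → use 13 mm.

w = 13 mm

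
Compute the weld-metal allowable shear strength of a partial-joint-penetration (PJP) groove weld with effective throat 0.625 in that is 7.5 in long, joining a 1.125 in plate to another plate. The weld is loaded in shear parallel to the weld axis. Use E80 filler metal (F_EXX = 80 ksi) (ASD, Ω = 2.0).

Effective throat (given) t_e = 0.625 in.
A_we = 0.625 × 7.5 = 4.688 in².
F_nw = 0.6 F_EXX = 48 ksi.
R_n/Ω = (48 × 4.688) / 2.0 = 112.5 kip.

R_n/Ω ≈ 112 kip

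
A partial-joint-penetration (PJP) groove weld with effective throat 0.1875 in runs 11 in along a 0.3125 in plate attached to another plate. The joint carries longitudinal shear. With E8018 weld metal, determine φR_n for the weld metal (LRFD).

E80XX → F_EXX = 80 ksi.
Effective throat (given) t_e = 0.1875 in.
A_we = 0.1875 × 11 = 2.062 in².
F_nw = 0.6 F_EXX = 48 ksi.
φR_n = 0.75 × 48 × 2.062 = 74.25 kips.

φR_n ≈ 74.2 kips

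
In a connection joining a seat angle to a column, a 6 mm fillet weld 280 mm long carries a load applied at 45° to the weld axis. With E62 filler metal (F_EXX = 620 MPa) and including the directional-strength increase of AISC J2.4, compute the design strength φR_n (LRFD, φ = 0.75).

t_e = 0.707 × 6 = 4.242 mm; A_we = 4.242 × 280 = 1188 mm².
Directional factor: 1.0 + 0.5 sin^1.5(45°) = 1.297.
F_nw = 0.6 × 620 × 1.297 = 482.6 MPa.
φR_n = 0.75 × 482.6 × 1188 × 10⁻³ = 429.9 kN.

φR_n ≈ 430 kN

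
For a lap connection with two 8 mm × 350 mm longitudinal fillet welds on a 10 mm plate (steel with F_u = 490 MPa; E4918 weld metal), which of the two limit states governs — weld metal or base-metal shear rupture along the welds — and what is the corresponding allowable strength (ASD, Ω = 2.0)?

E49XX → F_EXX = 490 MPa.
t_e = 0.707 × 8 = 5.656 mm; L = 700 mm.
Weld metal: R_n/Ω = (1/2.0) × 0.6 × 490 × 5.656 × 700 × 10⁻³ = 582 kN.
Base metal (shear rupture): R_n/Ω = (1/2.0) × 0.6 × 490 × 10 × 700 × 10⁻³ = 1029 kN.
Governing: weld metal.

R_n/Ω ≈ 582 kN (weld metal governs)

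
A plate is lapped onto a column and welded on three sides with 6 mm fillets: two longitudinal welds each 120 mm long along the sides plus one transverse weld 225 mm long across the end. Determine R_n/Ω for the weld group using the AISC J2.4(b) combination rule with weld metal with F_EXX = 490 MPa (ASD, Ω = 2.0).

R_n/Ω ≈ 338 kN

t_e = 0.707 × 6 = 4.242 mm.
R_nwl = 0.6 × 490 × 4.242 × 240 × 10⁻³ = 299.3 kN (longitudinal, 2 welds).
R_nwt = 0.6 × 490 × 4.242 × 225 × 10⁻³ = 280.6 kN (transverse, base value).
(i) R_nwl + R_nwt = 579.9 kN; (ii) 0.85 R_nwl + 1.5 R_nwt = 675.3 kN.
R_n = max = 675.3 kN [governs: (ii)]; R_n/Ω = 337.7 kN.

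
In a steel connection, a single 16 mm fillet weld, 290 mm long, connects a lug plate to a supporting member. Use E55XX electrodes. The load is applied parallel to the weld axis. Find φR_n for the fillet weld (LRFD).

E55XX → F_EXX = 550 MPa.
Effective throat t_e = 0.707 × 16 = 11.31 mm.
Total length L = 290 mm; A_we = 11.31 × 290 = 3280 mm².
F_nw = 0.6 F_EXX = 0.6 × 550 = 330 MPa.
φR_n = 0.75 × 330 × 3280 × 10⁻³ = 811.9 kN.

φR_n ≈ 812 kN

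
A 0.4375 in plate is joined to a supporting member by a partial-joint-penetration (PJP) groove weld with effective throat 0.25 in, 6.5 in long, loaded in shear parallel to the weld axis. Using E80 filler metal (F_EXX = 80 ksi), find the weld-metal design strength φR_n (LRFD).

Effective throat (given) t_e = 0.25 in.
A_we = 0.25 × 6.5 = 1.625 in².
F_nw = 0.6 F_EXX = 48 ksi.
φR_n = 0.75 × 48 × 1.625 = 58.5 kip.

φR_n ≈ 58.5 kip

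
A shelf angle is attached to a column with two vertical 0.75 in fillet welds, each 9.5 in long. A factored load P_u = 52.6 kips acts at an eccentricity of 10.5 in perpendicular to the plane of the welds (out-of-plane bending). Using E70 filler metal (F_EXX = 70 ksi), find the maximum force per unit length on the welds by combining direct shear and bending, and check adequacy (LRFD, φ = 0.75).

L_w = 2 × 9.5 = 19 in; section modulus (unit throat) S = 2 × L²/6 = 30.08 in².
Direct shear f_v = P/L_w = 52.6/19 = 2.768 kip/in.
Moment M = P × e = 52.6 × 10.5 = 552.3 kip·in; bending f_b = M/S = 18.36 kip/in.
f_max = √(f_v² + f_b²) = √(2.768² + 18.36²) = 18.57 kip/in.
φr_n = 0.75 × 0.6 × 70 × (0.707 × 0.75) = 16.7 kip/in → NOT adequate.

f_max ≈ 18.6 kip/in; NOT adequate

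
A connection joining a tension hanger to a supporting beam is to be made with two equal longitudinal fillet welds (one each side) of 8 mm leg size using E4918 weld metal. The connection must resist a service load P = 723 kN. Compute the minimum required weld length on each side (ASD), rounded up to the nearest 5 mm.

E49XX → F_EXX = 490 MPa.
Throat t_e = 0.707 × 8 = 5.656 mm.
r_n/Ω = (0.6 × 490 × 5.656) / 2.0 = 831.4 N/mm = 0.8314 kN/mm.
L_req = P / (r_n/Ω) = 723 / 0.8314 = 869.6 mm total.
Per side: 869.6 / 2 = 434.8 mm.
Round up → use L = 435 mm on each side.

L = 435 mm on each side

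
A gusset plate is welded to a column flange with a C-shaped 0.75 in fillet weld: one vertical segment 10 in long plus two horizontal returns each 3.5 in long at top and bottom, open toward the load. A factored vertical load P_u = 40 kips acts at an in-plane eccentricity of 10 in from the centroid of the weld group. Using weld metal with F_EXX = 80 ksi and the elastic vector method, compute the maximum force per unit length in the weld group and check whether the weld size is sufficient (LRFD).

f_max ≈ 9.59 kip/in; adequate

Total weld length L_w = 17 in. Treat welds as unit-width lines.
Centroid: x̄ = 2×3.5×1.75 / 17 = 0.7206 in from the vertical weld.
Polar moment about centroid: J = I_x + I_y = [10³/12 + 2×3.5×5²] + [10×0.7206² + 2(3.5³/12 + 3.5×1.029²)] = 278.1 in³.
Direct shear f_v = P/L_w = 40 / 17 = 2.353 kip/in (vertical).
Torsion M = P·e = 40 × 10 = 400 kip·in.
Critical point at (x, y) = (2.779, 5) from centroid. f_tx = M·y/J = 7.192 kip/in; f_ty = M·x/J = 3.998 kip/in.
Resultant f_max = √[f_tx² + (f_v + f_ty)²] = √[7.192² + (2.353 + 3.998)²] = 9.595 kip/in.
Capacity per unit length: φr_n = 0.75 × 0.6 × 80 × (0.707 × 0.75) = 19.09 kip/in.
9.595 ≤ 19.09 → adequate.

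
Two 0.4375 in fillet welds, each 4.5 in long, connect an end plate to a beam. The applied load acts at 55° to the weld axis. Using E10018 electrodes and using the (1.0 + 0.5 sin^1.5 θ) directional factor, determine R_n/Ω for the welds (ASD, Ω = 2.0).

E100XX → F_EXX = 100 ksi.
t_e = 0.707 × 0.4375 = 0.3093 in; A_we = 0.3093 × 9 = 2.784 in².
Directional factor: 1.0 + 0.5 sin^1.5(55°) = 1.371.
F_nw = 0.6 × 100 × 1.371 = 82.24 ksi.
R_n/Ω = (82.24 × 2.784) / 2.0 = 114.5 kips.

R_n/Ω ≈ 114 kips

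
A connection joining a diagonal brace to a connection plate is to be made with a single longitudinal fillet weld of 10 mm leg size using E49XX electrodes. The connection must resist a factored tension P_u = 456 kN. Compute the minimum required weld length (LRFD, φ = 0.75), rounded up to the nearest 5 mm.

L = 295 mm

E49XX → F_EXX = 490 MPa.
Throat t_e = 0.707 × 10 = 7.07 mm.
φr_n = 0.75 × 0.6 × 490 × 7.07 × 10⁻³ = 1.559 kN/mm.
L_req = P_u / φr_n = 456 / 1.559 = 292.5 mm total.
Round up → use L = 295 mm.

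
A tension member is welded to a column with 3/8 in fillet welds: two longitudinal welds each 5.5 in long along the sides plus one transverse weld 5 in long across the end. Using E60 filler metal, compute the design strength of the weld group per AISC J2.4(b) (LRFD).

E60XX → F_EXX = 60 ksi.
t_e = 0.707 × 0.375 = 0.2651 in.
R_nwl = 0.6 × 60 × 0.2651 × 11 = 105 kip (longitudinal, 2 welds).
R_nwt = 0.6 × 60 × 0.2651 × 5 = 47.72 kip (transverse, base value).
(i) R_nwl + R_nwt = 152.7 kip; (ii) 0.85 R_nwl + 1.5 R_nwt = 160.8 kip.
R_n = max = 160.8 kip [governs: (ii)]; φR_n = 120.6 kip.

φR_n ≈ 121 kip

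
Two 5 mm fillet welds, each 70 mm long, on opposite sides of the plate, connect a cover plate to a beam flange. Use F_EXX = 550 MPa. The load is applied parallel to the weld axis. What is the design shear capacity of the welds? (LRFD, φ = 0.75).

φR_n ≈ 122 kN

Effective throat t_e = 0.707 × 5 = 3.535 mm.
Total length L = 140 mm; A_we = 3.535 × 140 = 494.9 mm².
F_nw = 0.6 F_EXX = 0.6 × 550 = 330 MPa.
φR_n = 0.75 × 330 × 494.9 × 10⁻³ = 122.5 kN.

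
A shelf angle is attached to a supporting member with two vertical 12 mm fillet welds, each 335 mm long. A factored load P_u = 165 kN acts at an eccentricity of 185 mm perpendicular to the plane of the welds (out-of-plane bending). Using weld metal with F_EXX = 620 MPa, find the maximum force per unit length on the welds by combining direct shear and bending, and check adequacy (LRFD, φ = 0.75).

f_max ≈ 852 N/mm; adequate

L_w = 2 × 335 = 670 mm; section modulus (unit throat) S = 2 × L²/6 = 37410 mm².
Direct shear f_v = P/L_w = 165×10³/670 = 246.3 N/mm.
Moment M = P × e = 165×10³ × 185 = 30525000 N·mm; bending f_b = M/S = 816 N/mm.
f_max = √(f_v² + f_b²) = √(246.3² + 816²) = 852.3 N/mm.
φr_n = 0.75 × 0.6 × 620 × (0.707 × 12) = 2367 N/mm → adequate.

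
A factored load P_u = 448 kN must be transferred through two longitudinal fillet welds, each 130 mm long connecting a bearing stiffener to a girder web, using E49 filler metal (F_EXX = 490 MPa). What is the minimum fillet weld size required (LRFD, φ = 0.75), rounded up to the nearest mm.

w = 12 mm

Total weld length L = 260 mm.
Required throat t_e = P_u / (φ × 0.6 F_EXX × L) = 448 / (0.75 × 0.6 × 490 × 260 × 10⁻³) = 7.814 mm.
Required leg w = t_e / 0.707 = 11.05 mm → use 12 mm.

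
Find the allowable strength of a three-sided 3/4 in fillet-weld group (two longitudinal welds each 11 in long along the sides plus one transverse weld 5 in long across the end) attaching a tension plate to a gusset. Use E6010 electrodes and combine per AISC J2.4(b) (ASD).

R_n/Ω ≈ 258 kip

E60XX → F_EXX = 60 ksi.
t_e = 0.707 × 0.75 = 0.5302 in.
R_nwl = 0.6 × 60 × 0.5302 × 22 = 420 kip (longitudinal, 2 welds).
R_nwt = 0.6 × 60 × 0.5302 × 5 = 95.44 kip (transverse, base value).
(i) R_nwl + R_nwt = 515.4 kip; (ii) 0.85 R_nwl + 1.5 R_nwt = 500.1 kip.
R_n = max = 515.4 kip [governs: (i)]; R_n/Ω = 257.7 kip.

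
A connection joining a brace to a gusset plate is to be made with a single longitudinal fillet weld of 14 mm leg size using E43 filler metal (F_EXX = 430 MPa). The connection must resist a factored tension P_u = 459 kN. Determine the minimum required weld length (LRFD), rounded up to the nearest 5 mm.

L = 240 mm

Throat t_e = 0.707 × 14 = 9.898 mm.
φr_n = 0.75 × 0.6 × 430 × 9.898 × 10⁻³ = 1.915 kN/mm.
L_req = P_u / φr_n = 459 / 1.915 = 239.7 mm total.
Round up → use L = 240 mm.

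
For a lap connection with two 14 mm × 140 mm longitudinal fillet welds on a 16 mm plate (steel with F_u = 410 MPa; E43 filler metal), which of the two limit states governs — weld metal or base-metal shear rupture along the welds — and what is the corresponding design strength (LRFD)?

φR_n ≈ 536 kN (weld metal governs)

E43XX → F_EXX = 430 MPa.
t_e = 0.707 × 14 = 9.898 mm; L = 280 mm.
Weld metal: φR_n = 0.75 × 0.6 × 430 × 9.898 × 280 × 10⁻³ = 536.3 kN.
Base metal (shear rupture): φR_n = 0.75 × 0.6 × 410 × 16 × 280 × 10⁻³ = 826.6 kN.
Governing: weld metal.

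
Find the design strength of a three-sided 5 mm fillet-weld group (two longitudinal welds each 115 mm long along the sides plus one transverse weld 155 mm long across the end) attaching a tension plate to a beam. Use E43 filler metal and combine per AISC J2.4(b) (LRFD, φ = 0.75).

φR_n ≈ 293 kN

E43XX → F_EXX = 430 MPa.
t_e = 0.707 × 5 = 3.535 mm.
R_nwl = 0.6 × 430 × 3.535 × 230 × 10⁻³ = 209.8 kN (longitudinal, 2 welds).
R_nwt = 0.6 × 430 × 3.535 × 155 × 10⁻³ = 141.4 kN (transverse, base value).
(i) R_nwl + R_nwt = 351.1 kN; (ii) 0.85 R_nwl + 1.5 R_nwt = 390.3 kN.
R_n = max = 390.3 kN [governs: (ii)]; φR_n = 292.8 kN.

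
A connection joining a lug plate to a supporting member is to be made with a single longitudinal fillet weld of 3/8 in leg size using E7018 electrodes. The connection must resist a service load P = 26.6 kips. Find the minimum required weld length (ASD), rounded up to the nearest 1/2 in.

L = 5 in

E70XX → F_EXX = 70 ksi.
Throat t_e = 0.707 × 0.375 = 0.2651 in.
r_n/Ω = (0.6 × 70 × 0.2651) / 2.0 = 5.568 kip/in.
L_req = P / (r_n/Ω) = 26.6 / 5.568 = 4.778 in total.
Round up → use L = 5 in.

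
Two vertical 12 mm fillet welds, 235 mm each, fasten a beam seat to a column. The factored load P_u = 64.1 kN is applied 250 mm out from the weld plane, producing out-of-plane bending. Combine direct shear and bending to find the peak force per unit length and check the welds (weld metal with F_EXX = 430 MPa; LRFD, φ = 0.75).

f_max ≈ 881 N/mm; adequate

L_w = 2 × 235 = 470 mm; section modulus (unit throat) S = 2 × L²/6 = 18410 mm².
Direct shear f_v = P/L_w = 64.1×10³/470 = 136.4 N/mm.
Moment M = P × e = 64.1×10³ × 250 = 16025000 N·mm; bending f_b = M/S = 870.5 N/mm.
f_max = √(f_v² + f_b²) = √(136.4² + 870.5²) = 881.1 N/mm.
φr_n = 0.75 × 0.6 × 430 × (0.707 × 12) = 1642 N/mm → adequate.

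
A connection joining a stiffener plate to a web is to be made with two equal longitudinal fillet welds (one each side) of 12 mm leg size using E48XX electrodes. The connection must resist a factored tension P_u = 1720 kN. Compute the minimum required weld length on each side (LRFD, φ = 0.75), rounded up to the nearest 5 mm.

L = 470 mm on each side

E48XX → F_EXX = 480 MPa.
Throat t_e = 0.707 × 12 = 8.484 mm.
φr_n = 0.75 × 0.6 × 480 × 8.484 × 10⁻³ = 1.833 kN/mm.
L_req = P_u / φr_n = 1720 / 1.833 = 938.6 mm total.
Per side: 938.6 / 2 = 469.3 mm.
Round up → use L = 470 mm on each side.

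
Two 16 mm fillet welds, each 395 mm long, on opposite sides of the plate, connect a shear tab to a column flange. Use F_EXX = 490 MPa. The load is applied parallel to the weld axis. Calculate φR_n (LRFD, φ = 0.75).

φR_n ≈ 1970 kN

Effective throat t_e = 0.707 × 16 = 11.31 mm.
Total length L = 790 mm; A_we = 11.31 × 790 = 8936 mm².
F_nw = 0.6 F_EXX = 0.6 × 490 = 294 MPa.
φR_n = 0.75 × 294 × 8936 × 10⁻³ = 1970 kN.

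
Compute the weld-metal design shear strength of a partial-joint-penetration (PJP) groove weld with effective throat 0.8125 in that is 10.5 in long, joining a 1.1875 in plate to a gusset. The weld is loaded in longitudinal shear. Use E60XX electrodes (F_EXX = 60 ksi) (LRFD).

Effective throat (given) t_e = 0.8125 in.
A_we = 0.8125 × 10.5 = 8.531 in².
F_nw = 0.6 F_EXX = 36 ksi.
φR_n = 0.75 × 36 × 8.531 = 230.3 kips.

φR_n ≈ 230 kips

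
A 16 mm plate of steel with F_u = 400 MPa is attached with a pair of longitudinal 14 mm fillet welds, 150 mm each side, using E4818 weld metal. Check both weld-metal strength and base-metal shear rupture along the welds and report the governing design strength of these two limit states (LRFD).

E48XX → F_EXX = 480 MPa.
t_e = 0.707 × 14 = 9.898 mm; L = 300 mm.
Weld metal: φR_n = 0.75 × 0.6 × 480 × 9.898 × 300 × 10⁻³ = 641.4 kN.
Base metal (shear rupture): φR_n = 0.75 × 0.6 × 400 × 16 × 300 × 10⁻³ = 864 kN.
Governing: weld metal.

φR_n ≈ 641 kN (weld metal governs)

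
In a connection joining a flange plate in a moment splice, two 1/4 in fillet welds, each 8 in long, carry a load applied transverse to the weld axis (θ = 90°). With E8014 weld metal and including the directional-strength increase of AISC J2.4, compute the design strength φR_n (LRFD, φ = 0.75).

φR_n ≈ 153 kips

E80XX → F_EXX = 80 ksi.
t_e = 0.707 × 0.25 = 0.1767 in; A_we = 0.1767 × 16 = 2.828 in².
Directional factor: 1.0 + 0.5 sin^1.5(90°) = 1.5.
F_nw = 0.6 × 80 × 1.5 = 72 ksi.
φR_n = 0.75 × 72 × 2.828 = 152.7 kips.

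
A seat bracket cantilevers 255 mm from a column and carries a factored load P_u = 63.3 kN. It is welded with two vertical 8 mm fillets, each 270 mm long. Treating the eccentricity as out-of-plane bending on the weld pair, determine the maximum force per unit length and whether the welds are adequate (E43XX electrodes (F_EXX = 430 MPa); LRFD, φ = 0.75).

L_w = 2 × 270 = 540 mm; section modulus (unit throat) S = 2 × L²/6 = 24300 mm².
Direct shear f_v = P/L_w = 63.3×10³/540 = 117.2 N/mm.
Moment M = P × e = 63.3×10³ × 255 = 16142000 N·mm; bending f_b = M/S = 664.3 N/mm.
f_max = √(f_v² + f_b²) = √(117.2² + 664.3²) = 674.5 N/mm.
φr_n = 0.75 × 0.6 × 430 × (0.707 × 8) = 1094 N/mm → adequate.

f_max ≈ 675 N/mm; adequate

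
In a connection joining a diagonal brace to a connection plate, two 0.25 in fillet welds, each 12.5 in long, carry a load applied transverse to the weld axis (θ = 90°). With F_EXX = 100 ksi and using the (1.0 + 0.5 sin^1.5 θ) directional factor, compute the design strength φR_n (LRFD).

t_e = 0.707 × 0.25 = 0.1767 in; A_we = 0.1767 × 25 = 4.419 in².
Directional factor: 1.0 + 0.5 sin^1.5(90°) = 1.5.
F_nw = 0.6 × 100 × 1.5 = 90 ksi.
φR_n = 0.75 × 90 × 4.419 = 298.3 kips.

φR_n ≈ 298 kips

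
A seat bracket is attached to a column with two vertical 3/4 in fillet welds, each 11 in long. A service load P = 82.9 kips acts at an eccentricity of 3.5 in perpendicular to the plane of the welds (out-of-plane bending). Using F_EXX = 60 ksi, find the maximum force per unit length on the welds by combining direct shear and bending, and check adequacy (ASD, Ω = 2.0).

f_max ≈ 8.12 kip/in; adequate

L_w = 2 × 11 = 22 in; section modulus (unit throat) S = 2 × L²/6 = 40.33 in².
Direct shear f_v = P/L_w = 82.9/22 = 3.768 kip/in.
Moment M = P × e = 82.9 × 3.5 = 290.15 kip·in; bending f_b = M/S = 7.194 kip/in.
f_max = √(f_v² + f_b²) = √(3.768² + 7.194²) = 8.121 kip/in.
r_n/Ω = (1/2.0) × 0.6 × 60 × (0.707 × 0.75) = 9.544 kip/in → adequate.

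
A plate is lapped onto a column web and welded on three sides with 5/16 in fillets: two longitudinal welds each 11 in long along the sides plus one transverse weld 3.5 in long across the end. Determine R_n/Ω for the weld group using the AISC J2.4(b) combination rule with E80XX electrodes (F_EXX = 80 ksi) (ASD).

R_n/Ω ≈ 135 kips

t_e = 0.707 × 0.3125 = 0.2209 in.
R_nwl = 0.6 × 80 × 0.2209 × 22 = 233.3 kips (longitudinal, 2 welds).
R_nwt = 0.6 × 80 × 0.2209 × 3.5 = 37.12 kips (transverse, base value).
(i) R_nwl + R_nwt = 270.4 kips; (ii) 0.85 R_nwl + 1.5 R_nwt = 254 kips.
R_n = max = 270.4 kips [governs: (i)]; R_n/Ω = 135.2 kips.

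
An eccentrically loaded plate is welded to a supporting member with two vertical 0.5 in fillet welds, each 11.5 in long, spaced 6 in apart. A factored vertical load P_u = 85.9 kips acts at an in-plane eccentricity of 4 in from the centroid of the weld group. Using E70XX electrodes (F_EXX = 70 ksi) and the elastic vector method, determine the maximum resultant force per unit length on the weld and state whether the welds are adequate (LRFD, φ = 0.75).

Total weld length L_w = 23 in. Treat welds as unit-width lines.
Polar moment about centroid: J = 2[d³/12 + d(b/2)²] = 2[11.5³/12 + 11.5×3²] = 460.5 in³.
Direct shear f_v = P/L_w = 85.9 / 23 = 3.735 kip/in (vertical).
Torsion M = P·e = 85.9 × 4 = 343.6 kip·in.
Critical point at (x, y) = (3, 5.75) from centroid. f_tx = M·y/J = 4.291 kip/in; f_ty = M·x/J = 2.239 kip/in.
Resultant f_max = √[f_tx² + (f_v + f_ty)²] = √[4.291² + (3.735 + 2.239)²] = 7.355 kip/in.
Capacity per unit length: φr_n = 0.75 × 0.6 × 70 × (0.707 × 0.5) = 11.14 kip/in.
7.355 ≤ 11.14 → adequate.

f_max ≈ 7.35 kip/in; adequate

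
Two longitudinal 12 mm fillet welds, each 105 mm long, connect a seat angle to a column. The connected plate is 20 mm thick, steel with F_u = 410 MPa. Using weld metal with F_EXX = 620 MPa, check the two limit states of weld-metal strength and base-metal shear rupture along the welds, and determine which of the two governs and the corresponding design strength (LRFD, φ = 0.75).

t_e = 0.707 × 12 = 8.484 mm; L = 210 mm.
Weld metal: φR_n = 0.75 × 0.6 × 620 × 8.484 × 210 × 10⁻³ = 497.1 kN.
Base metal (shear rupture): φR_n = 0.75 × 0.6 × 410 × 20 × 210 × 10⁻³ = 774.9 kN.
Governing: weld metal.

φR_n ≈ 497 kN (weld metal governs)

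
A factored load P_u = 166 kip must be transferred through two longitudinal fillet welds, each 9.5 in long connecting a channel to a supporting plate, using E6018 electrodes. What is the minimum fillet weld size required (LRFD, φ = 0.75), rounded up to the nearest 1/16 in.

E60XX → F_EXX = 60 ksi.
Total weld length L = 19 in.
Required throat t_e = P_u / (φ × 0.6 F_EXX × L) = 166 / (0.75 × 0.6 × 60 × 19) = 0.3236 in.
Required leg w = t_e / 0.707 = 0.4577 in → use 1/2 in.

w = 1/2 in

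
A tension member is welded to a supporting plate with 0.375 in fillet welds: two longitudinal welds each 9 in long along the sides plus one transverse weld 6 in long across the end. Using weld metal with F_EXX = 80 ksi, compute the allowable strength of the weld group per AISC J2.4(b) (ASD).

t_e = 0.707 × 0.375 = 0.2651 in.
R_nwl = 0.6 × 80 × 0.2651 × 18 = 229.1 kip (longitudinal, 2 welds).
R_nwt = 0.6 × 80 × 0.2651 × 6 = 76.36 kip (transverse, base value).
(i) R_nwl + R_nwt = 305.4 kip; (ii) 0.85 R_nwl + 1.5 R_nwt = 309.2 kip.
R_n = max = 309.2 kip [governs: (ii)]; R_n/Ω = 154.6 kip.

R_n/Ω ≈ 155 kip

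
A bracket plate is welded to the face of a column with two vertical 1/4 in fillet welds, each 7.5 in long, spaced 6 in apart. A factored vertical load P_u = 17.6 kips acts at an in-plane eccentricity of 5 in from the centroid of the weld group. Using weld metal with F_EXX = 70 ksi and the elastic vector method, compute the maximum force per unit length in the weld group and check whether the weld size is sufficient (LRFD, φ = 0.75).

Total weld length L_w = 15 in. Treat welds as unit-width lines.
Polar moment about centroid: J = 2[d³/12 + d(b/2)²] = 2[7.5³/12 + 7.5×3²] = 205.3 in³.
Direct shear f_v = P/L_w = 17.6 / 15 = 1.173 kip/in (vertical).
Torsion M = P·e = 17.6 × 5 = 88 kip·in.
Critical point at (x, y) = (3, 3.75) from centroid. f_tx = M·y/J = 1.607 kip/in; f_ty = M·x/J = 1.286 kip/in.
Resultant f_max = √[f_tx² + (f_v + f_ty)²] = √[1.607² + (1.173 + 1.286)²] = 2.938 kip/in.
Capacity per unit length: φr_n = 0.75 × 0.6 × 70 × (0.707 × 0.25) = 5.568 kip/in.
2.938 ≤ 5.568 → adequate.

f_max ≈ 2.94 kip/in; adequate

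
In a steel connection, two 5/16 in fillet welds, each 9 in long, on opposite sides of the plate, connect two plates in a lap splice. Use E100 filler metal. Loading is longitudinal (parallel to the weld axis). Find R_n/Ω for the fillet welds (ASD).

E100XX → F_EXX = 100 ksi.
Effective throat t_e = 0.707 × 0.3125 = 0.2209 in.
Total length L = 18 in; A_we = 0.2209 × 18 = 3.977 in².
F_nw = 0.6 F_EXX = 0.6 × 100 = 60 ksi.
R_n = 60 × 3.977 = 238.6 kips; R_n/Ω = 238.6/2.0 = 119.3 kips.

R_n/Ω ≈ 119 kips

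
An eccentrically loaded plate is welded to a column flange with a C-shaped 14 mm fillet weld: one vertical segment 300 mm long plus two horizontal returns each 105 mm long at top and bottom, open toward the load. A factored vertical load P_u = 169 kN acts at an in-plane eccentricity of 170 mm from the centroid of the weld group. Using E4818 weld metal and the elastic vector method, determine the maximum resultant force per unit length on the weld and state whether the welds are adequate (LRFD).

E48XX → F_EXX = 480 MPa.
Total weld length L_w = 510 mm. Treat welds as unit-width lines.
Centroid: x̄ = 2×105×52.5 / 510 = 21.62 mm from the vertical weld.
Polar moment about centroid: J = I_x + I_y = [300³/12 + 2×105×150²] + [300×21.62² + 2(105³/12 + 105×30.88²)] = 7508000 mm³.
Direct shear f_v = P/L_w = 169×10³ / 510 = 331.4 N/mm (vertical).
Torsion M = P·e = 169×10³ × 170 = 28730000 N·mm.
Critical point at (x, y) = (83.38, 150) from centroid. f_tx = M·y/J = 574 N/mm; f_ty = M·x/J = 319.1 N/mm.
Resultant f_max = √[f_tx² + (f_v + f_ty)²] = √[574² + (331.4 + 319.1)²] = 867.5 N/mm.
Capacity per unit length: φr_n = 0.75 × 0.6 × 480 × (0.707 × 14) = 2138 N/mm.
867.5 ≤ 2138 → adequate.

f_max ≈ 867 N/mm; adequate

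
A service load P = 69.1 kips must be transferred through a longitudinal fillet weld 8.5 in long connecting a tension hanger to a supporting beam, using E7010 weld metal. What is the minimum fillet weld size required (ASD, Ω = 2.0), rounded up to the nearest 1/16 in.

w = 9/16 in

E70XX → F_EXX = 70 ksi.
Total weld length L = 8.5 in.
Required throat t_e = P × Ω / (0.6 F_EXX × L) = 69.1 × 2.0 / (0.6 × 70 × 8.5) = 0.3871 in.
Required leg w = t_e / 0.707 = 0.5475 in → use 9/16 in.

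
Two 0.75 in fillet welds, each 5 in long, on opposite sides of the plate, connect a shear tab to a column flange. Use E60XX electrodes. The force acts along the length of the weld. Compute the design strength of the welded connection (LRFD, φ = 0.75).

φR_n ≈ 143 kip

E60XX → F_EXX = 60 ksi.
Effective throat t_e = 0.707 × 0.75 = 0.5302 in.
Total length L = 10 in; A_we = 0.5302 × 10 = 5.303 in².
F_nw = 0.6 F_EXX = 0.6 × 60 = 36 ksi.
φR_n = 0.75 × 36 × 5.303 = 143.2 kip.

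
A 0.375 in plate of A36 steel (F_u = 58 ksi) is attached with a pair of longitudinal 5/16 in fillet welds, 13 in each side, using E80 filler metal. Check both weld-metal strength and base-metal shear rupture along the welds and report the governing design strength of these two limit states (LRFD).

E80XX → F_EXX = 80 ksi.
t_e = 0.707 × 0.3125 = 0.2209 in; L = 26 in.
Weld metal: φR_n = 0.75 × 0.6 × 80 × 0.2209 × 26 = 206.8 kip.
Base metal (shear rupture): φR_n = 0.75 × 0.6 × 58 × 0.375 × 26 = 254.5 kip.
Governing: weld metal.

φR_n ≈ 207 kip (weld metal governs)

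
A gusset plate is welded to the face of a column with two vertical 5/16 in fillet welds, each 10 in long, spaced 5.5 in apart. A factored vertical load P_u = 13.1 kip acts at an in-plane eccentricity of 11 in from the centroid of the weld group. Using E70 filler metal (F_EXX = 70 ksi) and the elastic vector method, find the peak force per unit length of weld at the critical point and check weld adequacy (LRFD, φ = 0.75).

f_max ≈ 2.96 kip/in; adequate

Total weld length L_w = 20 in. Treat welds as unit-width lines.
Polar moment about centroid: J = 2[d³/12 + d(b/2)²] = 2[10³/12 + 10×2.75²] = 317.9 in³.
Direct shear f_v = P/L_w = 13.1 / 20 = 0.655 kip/in (vertical).
Torsion M = P·e = 13.1 × 11 = 144.1 kip·in.
Critical point at (x, y) = (2.75, 5) from centroid. f_tx = M·y/J = 2.266 kip/in; f_ty = M·x/J = 1.246 kip/in.
Resultant f_max = √[f_tx² + (f_v + f_ty)²] = √[2.266² + (0.655 + 1.246)²] = 2.958 kip/in.
Capacity per unit length: φr_n = 0.75 × 0.6 × 70 × (0.707 × 0.3125) = 6.96 kip/in.
2.958 ≤ 6.96 → adequate.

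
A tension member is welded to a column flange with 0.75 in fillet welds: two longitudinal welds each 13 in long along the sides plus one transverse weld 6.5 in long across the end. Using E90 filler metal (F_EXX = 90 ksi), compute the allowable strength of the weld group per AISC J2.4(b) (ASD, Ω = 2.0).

t_e = 0.707 × 0.75 = 0.5302 in.
R_nwl = 0.6 × 90 × 0.5302 × 26 = 744.5 kips (longitudinal, 2 welds).
R_nwt = 0.6 × 90 × 0.5302 × 6.5 = 186.1 kips (transverse, base value).
(i) R_nwl + R_nwt = 930.6 kips; (ii) 0.85 R_nwl + 1.5 R_nwt = 912 kips.
R_n = max = 930.6 kips [governs: (i)]; R_n/Ω = 465.3 kips.

R_n/Ω ≈ 465 kips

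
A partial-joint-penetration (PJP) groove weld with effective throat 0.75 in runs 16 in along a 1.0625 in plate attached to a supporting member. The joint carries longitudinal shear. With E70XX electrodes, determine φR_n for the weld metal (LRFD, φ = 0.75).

E70XX → F_EXX = 70 ksi.
Effective throat (given) t_e = 0.75 in.
A_we = 0.75 × 16 = 12 in².
F_nw = 0.6 F_EXX = 42 ksi.
φR_n = 0.75 × 42 × 12 = 378 kip.

φR_n ≈ 378 kip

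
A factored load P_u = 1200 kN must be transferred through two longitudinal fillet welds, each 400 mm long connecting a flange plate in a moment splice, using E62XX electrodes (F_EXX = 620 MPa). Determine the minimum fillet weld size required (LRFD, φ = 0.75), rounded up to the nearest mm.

w = 8 mm

Total weld length L = 800 mm.
Required throat t_e = P_u / (φ × 0.6 F_EXX × L) = 1200 / (0.75 × 0.6 × 620 × 800 × 10⁻³) = 5.376 mm.
Required leg w = t_e / 0.707 = 7.604 mm → use 8 mm.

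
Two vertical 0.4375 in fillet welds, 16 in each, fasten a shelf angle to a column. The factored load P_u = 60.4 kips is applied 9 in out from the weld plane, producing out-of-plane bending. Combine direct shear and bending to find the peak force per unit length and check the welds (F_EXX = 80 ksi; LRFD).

f_max ≈ 6.64 kip/in; adequate

L_w = 2 × 16 = 32 in; section modulus (unit throat) S = 2 × L²/6 = 85.33 in².
Direct shear f_v = P/L_w = 60.4/32 = 1.887 kip/in.
Moment M = P × e = 60.4 × 9 = 543.6 kip·in; bending f_b = M/S = 6.37 kip/in.
f_max = √(f_v² + f_b²) = √(1.887² + 6.37²) = 6.644 kip/in.
φr_n = 0.75 × 0.6 × 80 × (0.707 × 0.4375) = 11.14 kip/in → adequate.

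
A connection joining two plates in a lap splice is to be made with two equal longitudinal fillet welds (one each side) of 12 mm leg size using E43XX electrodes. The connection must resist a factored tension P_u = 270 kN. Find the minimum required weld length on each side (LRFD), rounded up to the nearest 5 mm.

L = 85 mm on each side

E43XX → F_EXX = 430 MPa.
Throat t_e = 0.707 × 12 = 8.484 mm.
φr_n = 0.75 × 0.6 × 430 × 8.484 × 10⁻³ = 1.642 kN/mm.
L_req = P_u / φr_n = 270 / 1.642 = 164.5 mm total.
Per side: 164.5 / 2 = 82.23 mm.
Round up → use L = 85 mm on each side.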